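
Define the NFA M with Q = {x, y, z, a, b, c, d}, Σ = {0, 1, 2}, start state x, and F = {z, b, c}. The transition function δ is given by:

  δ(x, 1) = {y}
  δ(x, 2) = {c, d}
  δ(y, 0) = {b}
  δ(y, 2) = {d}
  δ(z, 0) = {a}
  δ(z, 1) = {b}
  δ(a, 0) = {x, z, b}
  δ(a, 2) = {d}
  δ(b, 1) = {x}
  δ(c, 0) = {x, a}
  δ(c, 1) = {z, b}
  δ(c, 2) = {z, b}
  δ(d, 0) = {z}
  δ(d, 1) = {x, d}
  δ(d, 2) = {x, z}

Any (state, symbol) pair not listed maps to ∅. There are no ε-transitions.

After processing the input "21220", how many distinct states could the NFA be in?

3

Start in {x}.
Read '2': x→{c, d}; now {c, d}.
Read '1': c→{z, b}, d→{x, d}; now {x, z, b, d}.
Read '2': x→{c, d}, z→∅, b→∅, d→{x, z}; now {x, z, c, d}.
Read '2': x→{c, d}, z→∅, c→{z, b}, d→{x, z}; now {x, z, b, c, d}.
Read '0': x→∅, z→{a}, b→∅, c→{x, a}, d→{z}; now {x, z, a}.
That set has 3 states.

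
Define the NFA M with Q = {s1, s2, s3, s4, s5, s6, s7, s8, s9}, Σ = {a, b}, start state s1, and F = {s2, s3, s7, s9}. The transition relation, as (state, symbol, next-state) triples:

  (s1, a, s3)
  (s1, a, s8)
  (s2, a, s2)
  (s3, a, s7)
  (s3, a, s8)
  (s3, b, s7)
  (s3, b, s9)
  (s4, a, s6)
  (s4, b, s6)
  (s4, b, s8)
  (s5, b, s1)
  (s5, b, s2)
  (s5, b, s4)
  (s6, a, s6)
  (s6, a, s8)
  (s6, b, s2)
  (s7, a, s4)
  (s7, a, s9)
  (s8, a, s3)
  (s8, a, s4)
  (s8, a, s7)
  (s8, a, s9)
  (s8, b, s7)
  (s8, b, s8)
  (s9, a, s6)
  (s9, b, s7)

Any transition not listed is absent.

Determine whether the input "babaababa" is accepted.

Start in {s1}.
Read 'b': s1→∅; now ∅.
The set is empty and remains empty for the remaining 8 symbols.
The final set ∅ contains no accepting state.

No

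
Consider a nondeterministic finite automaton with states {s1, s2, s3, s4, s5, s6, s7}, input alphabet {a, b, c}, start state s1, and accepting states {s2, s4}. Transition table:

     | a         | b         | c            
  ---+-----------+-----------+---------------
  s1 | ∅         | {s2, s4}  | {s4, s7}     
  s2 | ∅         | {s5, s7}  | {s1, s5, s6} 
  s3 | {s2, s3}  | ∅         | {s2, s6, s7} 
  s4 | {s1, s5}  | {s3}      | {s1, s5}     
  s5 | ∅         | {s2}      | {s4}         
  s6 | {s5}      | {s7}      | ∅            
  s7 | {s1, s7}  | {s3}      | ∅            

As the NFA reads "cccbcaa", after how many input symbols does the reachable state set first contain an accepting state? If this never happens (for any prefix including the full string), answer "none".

1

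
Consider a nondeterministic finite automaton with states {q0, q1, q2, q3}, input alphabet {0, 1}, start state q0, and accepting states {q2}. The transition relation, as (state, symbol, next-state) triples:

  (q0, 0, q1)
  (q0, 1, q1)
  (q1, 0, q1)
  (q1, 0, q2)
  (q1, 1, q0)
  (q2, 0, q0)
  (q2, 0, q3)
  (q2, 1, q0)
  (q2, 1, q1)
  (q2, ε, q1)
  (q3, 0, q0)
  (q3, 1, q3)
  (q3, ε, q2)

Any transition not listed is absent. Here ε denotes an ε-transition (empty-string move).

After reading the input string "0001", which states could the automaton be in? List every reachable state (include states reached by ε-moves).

{q0, q1, q2, q3}

Start in {q0}.
Read '0': {q0} → {q1}.
Read '0': {q1} → {q1, q2}.
Read '0': {q1, q2} → {q0, q1, q2, q3}.
Read '1': {q0, q1, q2, q3} → {q0, q1, q2, q3}.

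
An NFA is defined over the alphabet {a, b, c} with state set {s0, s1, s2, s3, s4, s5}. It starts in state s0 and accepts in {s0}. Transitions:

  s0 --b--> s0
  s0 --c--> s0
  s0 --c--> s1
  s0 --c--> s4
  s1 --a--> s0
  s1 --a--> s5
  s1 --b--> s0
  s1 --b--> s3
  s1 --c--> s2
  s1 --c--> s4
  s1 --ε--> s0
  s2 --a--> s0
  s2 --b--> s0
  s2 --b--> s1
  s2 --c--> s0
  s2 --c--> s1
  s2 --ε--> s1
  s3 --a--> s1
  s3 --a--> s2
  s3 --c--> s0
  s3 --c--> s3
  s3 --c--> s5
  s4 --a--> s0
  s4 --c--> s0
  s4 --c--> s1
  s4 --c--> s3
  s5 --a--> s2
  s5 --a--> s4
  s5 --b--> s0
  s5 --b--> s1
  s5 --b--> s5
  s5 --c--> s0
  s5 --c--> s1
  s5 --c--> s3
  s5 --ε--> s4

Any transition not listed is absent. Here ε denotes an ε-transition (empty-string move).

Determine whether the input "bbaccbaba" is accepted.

Start in {s0}.
Read 'b': s0→{s0}; now {s0}.
Read 'b': s0→{s0}; now {s0}.
Read 'a': s0→∅; now ∅.
The set is empty and remains empty for the remaining 6 symbols.
The final set ∅ contains no accepting state.

No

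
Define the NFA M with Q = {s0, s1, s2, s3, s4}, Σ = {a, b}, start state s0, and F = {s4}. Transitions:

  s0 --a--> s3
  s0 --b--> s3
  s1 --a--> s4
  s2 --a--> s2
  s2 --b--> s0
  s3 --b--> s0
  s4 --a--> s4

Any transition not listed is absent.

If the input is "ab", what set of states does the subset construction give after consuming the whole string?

{s0}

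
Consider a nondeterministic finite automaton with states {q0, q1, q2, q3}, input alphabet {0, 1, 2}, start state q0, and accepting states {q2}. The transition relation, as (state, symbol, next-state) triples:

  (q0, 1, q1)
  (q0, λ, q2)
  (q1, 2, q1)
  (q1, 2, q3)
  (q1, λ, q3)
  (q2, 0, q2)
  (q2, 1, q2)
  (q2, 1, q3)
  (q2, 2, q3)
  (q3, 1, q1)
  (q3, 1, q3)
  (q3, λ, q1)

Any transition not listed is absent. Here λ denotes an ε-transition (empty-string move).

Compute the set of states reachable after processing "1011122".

Start: ε-closure({q0}) = {q0, q2}.
Read '1': q0→{q1}, q2→{q2, q3}; now {q1, q2, q3}.
Read '0': q1→∅, q2→{q2}, q3→∅; now {q2}.
Read '1': q2→{q2, q3}; union {q2, q3}; ε-closure = {q1, q2, q3}.
Read '1': q1→∅, q2→{q2, q3}, q3→{q1, q3}; now {q1, q2, q3}.
Read '1': q1→∅, q2→{q2, q3}, q3→{q1, q3}; now {q1, q2, q3}.
Read '2': q1→{q1, q3}, q2→{q3}, q3→∅; now {q1, q3}.
Read '2': q1→{q1, q3}, q3→∅; now {q1, q3}.

{q1, q3}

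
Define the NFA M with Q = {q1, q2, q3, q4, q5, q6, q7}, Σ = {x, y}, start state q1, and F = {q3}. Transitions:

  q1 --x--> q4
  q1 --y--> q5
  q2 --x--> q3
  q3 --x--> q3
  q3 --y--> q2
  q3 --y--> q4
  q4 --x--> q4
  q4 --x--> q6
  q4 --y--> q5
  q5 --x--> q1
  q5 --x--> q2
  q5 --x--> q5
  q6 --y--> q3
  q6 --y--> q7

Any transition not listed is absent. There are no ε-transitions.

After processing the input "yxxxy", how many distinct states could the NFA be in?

5

Start in {q1}.
Read 'y': q1→{q5}; now {q5}.
Read 'x': q5→{q1, q2, q5}; now {q1, q2, q5}.
Read 'x': q1→{q4}, q2→{q3}, q5→{q1, q2, q5}; now {q1, q2, q3, q4, q5}.
Read 'x': q1→{q4}, q2→{q3}, q3→{q3}, q4→{q4, q6}, q5→{q1, q2, q5}; now {q1, q2, q3, q4, q5, q6}.
Read 'y': q1→{q5}, q2→∅, q3→{q2, q4}, q4→{q5}, q5→∅, q6→{q3, q7}; now {q2, q3, q4, q5, q7}.
That set has 5 states.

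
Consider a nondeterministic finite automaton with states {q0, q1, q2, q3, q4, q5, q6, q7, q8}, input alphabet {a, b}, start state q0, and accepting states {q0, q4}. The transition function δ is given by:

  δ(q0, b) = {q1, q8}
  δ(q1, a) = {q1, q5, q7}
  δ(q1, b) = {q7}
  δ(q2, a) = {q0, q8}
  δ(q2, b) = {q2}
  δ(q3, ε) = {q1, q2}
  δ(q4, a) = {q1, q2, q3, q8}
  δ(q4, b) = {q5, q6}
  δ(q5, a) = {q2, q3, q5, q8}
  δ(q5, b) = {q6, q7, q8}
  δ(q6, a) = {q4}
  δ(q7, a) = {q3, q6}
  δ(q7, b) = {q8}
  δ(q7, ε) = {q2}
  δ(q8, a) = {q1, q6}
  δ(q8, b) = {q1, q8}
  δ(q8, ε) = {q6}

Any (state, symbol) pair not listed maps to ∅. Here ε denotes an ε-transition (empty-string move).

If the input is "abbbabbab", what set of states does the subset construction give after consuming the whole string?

Start in {q0}.
Read 'a': q0→∅; now ∅.
The set is empty and remains empty for the remaining 8 symbols.

∅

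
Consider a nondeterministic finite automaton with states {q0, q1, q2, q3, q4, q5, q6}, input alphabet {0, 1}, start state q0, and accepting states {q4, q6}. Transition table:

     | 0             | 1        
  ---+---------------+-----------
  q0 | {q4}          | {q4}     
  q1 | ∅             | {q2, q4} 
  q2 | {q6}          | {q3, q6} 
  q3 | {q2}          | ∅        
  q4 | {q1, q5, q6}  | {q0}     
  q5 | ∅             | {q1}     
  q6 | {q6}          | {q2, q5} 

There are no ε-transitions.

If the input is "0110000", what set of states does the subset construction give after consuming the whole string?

{q6}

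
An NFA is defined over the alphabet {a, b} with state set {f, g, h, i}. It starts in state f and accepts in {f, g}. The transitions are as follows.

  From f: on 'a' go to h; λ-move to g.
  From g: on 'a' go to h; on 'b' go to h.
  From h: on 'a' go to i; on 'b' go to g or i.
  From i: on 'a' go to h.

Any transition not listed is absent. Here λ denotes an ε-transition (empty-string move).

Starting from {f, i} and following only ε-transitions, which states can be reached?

Begin with {f, i}.
ε-move f → g; add g.

{f, g, i}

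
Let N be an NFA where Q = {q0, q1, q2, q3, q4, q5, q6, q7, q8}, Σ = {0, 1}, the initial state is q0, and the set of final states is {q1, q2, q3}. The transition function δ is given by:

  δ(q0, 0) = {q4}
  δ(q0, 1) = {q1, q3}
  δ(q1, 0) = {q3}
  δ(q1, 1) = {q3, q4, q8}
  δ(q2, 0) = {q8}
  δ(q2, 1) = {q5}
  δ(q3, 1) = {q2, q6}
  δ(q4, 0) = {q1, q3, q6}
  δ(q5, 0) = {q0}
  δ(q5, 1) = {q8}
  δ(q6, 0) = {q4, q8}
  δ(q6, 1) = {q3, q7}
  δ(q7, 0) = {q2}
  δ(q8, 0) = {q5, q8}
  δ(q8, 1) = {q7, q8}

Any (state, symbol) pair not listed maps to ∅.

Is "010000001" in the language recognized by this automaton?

Start in {q0}.
Read '0': {q0} → {q4}.
Read '1': {q4} → ∅.
The set is empty and remains empty for the remaining 7 symbols.
The final set ∅ contains no accepting state.

No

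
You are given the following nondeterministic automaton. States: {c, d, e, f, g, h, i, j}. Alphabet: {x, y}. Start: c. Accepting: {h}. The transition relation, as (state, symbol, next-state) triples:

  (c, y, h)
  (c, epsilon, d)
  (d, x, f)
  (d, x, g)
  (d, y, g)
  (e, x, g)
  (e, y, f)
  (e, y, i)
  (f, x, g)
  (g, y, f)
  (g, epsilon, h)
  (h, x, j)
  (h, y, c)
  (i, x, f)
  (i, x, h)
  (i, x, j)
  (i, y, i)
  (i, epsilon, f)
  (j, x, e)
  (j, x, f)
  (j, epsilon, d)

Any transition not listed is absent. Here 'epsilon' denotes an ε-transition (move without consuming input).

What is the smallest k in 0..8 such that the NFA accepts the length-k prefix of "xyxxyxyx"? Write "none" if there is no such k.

Start: ε-closure({c}) = {c, d}.
Read 'x': c→∅, d→{f, g}; union {f, g}; ε-closure = {f, g, h}.
None of the earlier sets intersect F, but {f, g, h} does.

1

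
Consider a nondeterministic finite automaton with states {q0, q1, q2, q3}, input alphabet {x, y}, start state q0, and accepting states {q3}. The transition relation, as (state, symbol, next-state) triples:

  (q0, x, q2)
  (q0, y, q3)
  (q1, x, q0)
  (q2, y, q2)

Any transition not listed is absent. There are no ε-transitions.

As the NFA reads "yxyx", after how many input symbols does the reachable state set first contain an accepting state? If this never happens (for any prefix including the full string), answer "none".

1

Start in {q0}.
Read 'y': q0→{q3}; now {q3}.
None of the earlier sets intersect F, but {q3} does.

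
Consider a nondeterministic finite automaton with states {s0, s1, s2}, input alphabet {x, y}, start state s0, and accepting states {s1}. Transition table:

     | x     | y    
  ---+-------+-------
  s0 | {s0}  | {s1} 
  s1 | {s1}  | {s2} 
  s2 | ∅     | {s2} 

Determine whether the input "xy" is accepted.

Start in {s0}.
Read 'x': {s0} → {s0}.
Read 'y': {s0} → {s1}.
The final set {s1} contains the accepting state s1.

Yes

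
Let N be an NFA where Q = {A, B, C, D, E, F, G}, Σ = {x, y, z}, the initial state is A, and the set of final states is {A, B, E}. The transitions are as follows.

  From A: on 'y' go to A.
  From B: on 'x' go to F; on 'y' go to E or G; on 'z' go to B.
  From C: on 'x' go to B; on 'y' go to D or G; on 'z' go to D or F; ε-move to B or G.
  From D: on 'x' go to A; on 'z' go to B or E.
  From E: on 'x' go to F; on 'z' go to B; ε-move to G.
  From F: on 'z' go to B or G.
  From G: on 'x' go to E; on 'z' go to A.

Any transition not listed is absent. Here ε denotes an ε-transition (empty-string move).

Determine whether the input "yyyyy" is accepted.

Start in {A}.
Read 'y': {A} → {A}.
Read 'y': {A} → {A}.
Read 'y': {A} → {A}.
Read 'y': {A} → {A}.
Read 'y': {A} → {A}.
The final set {A} contains the accepting state A.

Yes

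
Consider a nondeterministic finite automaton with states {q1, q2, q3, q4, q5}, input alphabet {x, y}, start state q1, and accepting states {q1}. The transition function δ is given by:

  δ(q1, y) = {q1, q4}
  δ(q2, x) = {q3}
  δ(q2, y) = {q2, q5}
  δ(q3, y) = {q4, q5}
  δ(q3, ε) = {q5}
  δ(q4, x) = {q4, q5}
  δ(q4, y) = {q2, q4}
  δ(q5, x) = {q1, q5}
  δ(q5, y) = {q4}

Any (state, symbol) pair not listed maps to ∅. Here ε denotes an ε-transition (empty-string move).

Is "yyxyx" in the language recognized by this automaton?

Yes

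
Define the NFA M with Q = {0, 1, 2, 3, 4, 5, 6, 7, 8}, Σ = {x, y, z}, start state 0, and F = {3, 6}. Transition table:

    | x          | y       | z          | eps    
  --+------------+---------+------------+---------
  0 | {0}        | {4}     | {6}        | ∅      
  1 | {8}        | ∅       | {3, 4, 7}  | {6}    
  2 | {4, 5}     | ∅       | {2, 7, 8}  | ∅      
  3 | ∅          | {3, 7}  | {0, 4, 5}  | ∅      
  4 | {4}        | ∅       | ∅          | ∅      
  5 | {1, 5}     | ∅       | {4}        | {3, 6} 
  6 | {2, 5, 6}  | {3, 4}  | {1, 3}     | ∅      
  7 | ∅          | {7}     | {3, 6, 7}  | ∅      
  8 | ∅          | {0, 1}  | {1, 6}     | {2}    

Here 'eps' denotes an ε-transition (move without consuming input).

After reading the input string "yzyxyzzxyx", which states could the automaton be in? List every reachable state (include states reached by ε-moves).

∅

Start in {0}.
Read 'y': 0→{4}; now {4}.
Read 'z': 4→∅; now ∅.
The set is empty and remains empty for the remaining 8 symbols.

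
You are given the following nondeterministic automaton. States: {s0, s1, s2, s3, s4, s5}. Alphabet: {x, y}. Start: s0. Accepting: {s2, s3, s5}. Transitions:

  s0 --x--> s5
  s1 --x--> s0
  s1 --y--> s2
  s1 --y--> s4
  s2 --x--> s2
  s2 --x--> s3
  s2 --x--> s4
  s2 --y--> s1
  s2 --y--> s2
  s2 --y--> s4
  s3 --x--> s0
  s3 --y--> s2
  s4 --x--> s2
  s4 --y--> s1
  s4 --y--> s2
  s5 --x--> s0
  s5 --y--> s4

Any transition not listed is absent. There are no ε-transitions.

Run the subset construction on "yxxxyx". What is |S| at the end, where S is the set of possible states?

0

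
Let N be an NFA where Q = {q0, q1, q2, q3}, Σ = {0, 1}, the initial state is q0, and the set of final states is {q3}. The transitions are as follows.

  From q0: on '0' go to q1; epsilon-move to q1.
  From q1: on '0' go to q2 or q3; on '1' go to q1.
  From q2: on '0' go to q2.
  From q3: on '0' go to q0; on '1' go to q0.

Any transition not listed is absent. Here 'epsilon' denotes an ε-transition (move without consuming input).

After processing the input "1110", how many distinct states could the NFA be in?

Start: ε-closure({q0}) = {q0, q1}.
Read '1': q0→∅, q1→{q1}; now {q1}.
Read '1': q1→{q1}; now {q1}.
Read '1': q1→{q1}; now {q1}.
Read '0': q1→{q2, q3}; now {q2, q3}.
That set has 2 states.

2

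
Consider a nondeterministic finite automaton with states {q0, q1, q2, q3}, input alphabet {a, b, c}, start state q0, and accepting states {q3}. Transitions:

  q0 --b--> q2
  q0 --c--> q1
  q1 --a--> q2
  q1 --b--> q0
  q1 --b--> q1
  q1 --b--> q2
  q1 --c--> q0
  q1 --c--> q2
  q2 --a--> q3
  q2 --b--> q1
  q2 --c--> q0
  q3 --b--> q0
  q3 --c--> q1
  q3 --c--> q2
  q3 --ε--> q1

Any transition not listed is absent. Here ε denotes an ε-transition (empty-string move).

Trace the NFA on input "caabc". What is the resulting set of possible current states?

{q0, q1, q2}

Start in {q0}.
Read 'c': {q0} → {q1}.
Read 'a': {q1} → {q2}.
Read 'a': {q2} → {q1, q3}.
Read 'b': {q1, q3} → {q0, q1, q2}.
Read 'c': {q0, q1, q2} → {q0, q1, q2}.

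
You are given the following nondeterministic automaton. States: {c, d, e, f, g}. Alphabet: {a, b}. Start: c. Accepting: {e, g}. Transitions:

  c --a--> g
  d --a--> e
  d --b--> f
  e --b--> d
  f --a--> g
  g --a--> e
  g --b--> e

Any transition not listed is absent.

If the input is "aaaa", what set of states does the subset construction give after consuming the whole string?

Start in {c}.
Read 'a': c→{g}; now {g}.
Read 'a': g→{e}; now {e}.
Read 'a': e→∅; now ∅.
The set is empty and remains empty for the remaining 1 symbol.

∅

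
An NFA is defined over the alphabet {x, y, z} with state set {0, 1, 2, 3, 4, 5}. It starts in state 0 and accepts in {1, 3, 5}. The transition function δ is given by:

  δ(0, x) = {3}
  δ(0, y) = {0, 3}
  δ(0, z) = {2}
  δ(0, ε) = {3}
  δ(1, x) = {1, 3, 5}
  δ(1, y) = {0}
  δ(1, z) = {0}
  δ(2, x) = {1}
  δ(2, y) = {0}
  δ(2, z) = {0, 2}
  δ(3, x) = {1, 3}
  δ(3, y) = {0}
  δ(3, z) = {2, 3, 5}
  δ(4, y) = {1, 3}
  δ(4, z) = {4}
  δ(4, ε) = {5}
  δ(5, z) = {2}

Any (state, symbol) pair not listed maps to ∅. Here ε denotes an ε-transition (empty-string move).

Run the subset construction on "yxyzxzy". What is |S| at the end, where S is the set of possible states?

2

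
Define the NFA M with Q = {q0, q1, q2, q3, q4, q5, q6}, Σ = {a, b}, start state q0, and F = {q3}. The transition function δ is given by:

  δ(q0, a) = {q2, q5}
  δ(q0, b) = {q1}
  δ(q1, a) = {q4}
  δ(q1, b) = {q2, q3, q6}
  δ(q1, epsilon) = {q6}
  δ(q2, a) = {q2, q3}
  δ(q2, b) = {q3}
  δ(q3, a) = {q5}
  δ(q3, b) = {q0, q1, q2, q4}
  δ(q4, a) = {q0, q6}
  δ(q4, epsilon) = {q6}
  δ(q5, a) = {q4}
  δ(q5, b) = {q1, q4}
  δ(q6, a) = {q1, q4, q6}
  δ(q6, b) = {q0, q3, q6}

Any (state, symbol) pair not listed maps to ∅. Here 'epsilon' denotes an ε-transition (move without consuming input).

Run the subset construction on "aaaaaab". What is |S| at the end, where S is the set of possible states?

Start in {q0}.
Read 'a': q0→{q2, q5}; now {q2, q5}.
Read 'a': q2→{q2, q3}, q5→{q4}; union {q2, q3, q4}; ε-closure = {q2, q3, q4, q6}.
Read 'a': q2→{q2, q3}, q3→{q5}, q4→{q0, q6}, q6→{q1, q4, q6}; now {q0, q1, q2, q3, q4, q5, q6}.
Read 'a': q0→{q2, q5}, q1→{q4}, q2→{q2, q3}, q3→{q5}, q4→{q0, q6}, q5→{q4}, q6→{q1, q4, q6}; now {q0, q1, q2, q3, q4, q5, q6}.
Read 'a': q0→{q2, q5}, q1→{q4}, q2→{q2, q3}, q3→{q5}, q4→{q0, q6}, q5→{q4}, q6→{q1, q4, q6}; now {q0, q1, q2, q3, q4, q5, q6}.
Read 'a': q0→{q2, q5}, q1→{q4}, q2→{q2, q3}, q3→{q5}, q4→{q0, q6}, q5→{q4}, q6→{q1, q4, q6}; now {q0, q1, q2, q3, q4, q5, q6}.
Read 'b': q0→{q1}, q1→{q2, q3, q6}, q2→{q3}, q3→{q0, q1, q2, q4}, q4→∅, q5→{q1, q4}, q6→{q0, q3, q6}; now {q0, q1, q2, q3, q4, q6}.
That set has 6 states.

6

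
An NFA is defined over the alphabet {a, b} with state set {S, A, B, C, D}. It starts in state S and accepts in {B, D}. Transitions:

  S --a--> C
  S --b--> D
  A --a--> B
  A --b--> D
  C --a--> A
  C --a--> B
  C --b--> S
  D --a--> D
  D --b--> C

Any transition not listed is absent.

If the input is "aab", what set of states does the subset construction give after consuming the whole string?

{D}

Start in {S}.
Read 'a': S→{C}; now {C}.
Read 'a': C→{A, B}; now {A, B}.
Read 'b': A→{D}, B→∅; now {D}.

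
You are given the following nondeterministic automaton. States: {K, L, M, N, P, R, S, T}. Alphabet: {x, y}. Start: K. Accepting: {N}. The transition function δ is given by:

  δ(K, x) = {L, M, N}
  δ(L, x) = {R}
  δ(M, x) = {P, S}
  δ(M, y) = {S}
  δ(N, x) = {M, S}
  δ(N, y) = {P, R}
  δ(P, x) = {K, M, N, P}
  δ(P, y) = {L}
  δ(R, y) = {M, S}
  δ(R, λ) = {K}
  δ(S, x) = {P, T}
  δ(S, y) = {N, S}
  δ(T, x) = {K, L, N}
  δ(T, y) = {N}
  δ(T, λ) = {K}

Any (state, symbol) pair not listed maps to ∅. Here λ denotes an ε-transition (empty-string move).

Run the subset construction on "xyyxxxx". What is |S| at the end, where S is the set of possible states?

8

Start in {K}.
Read 'x': K→{L, M, N}; now {L, M, N}.
Read 'y': L→∅, M→{S}, N→{P, R}; union {P, R, S}; ε-closure = {K, P, R, S}.
Read 'y': K→∅, P→{L}, R→{M, S}, S→{N, S}; now {L, M, N, S}.
Read 'x': L→{R}, M→{P, S}, N→{M, S}, S→{P, T}; union {M, P, R, S, T}; ε-closure = {K, M, P, R, S, T}.
Read 'x': K→{L, M, N}, M→{P, S}, P→{K, M, N, P}, R→∅, S→{P, T}, T→{K, L, N}; now {K, L, M, N, P, S, T}.
Read 'x': K→{L, M, N}, L→{R}, M→{P, S}, N→{M, S}, P→{K, M, N, P}, S→{P, T}, T→{K, L, N}; now {K, L, M, N, P, R, S, T}.
Read 'x': K→{L, M, N}, L→{R}, M→{P, S}, N→{M, S}, P→{K, M, N, P}, R→∅, S→{P, T}, T→{K, L, N}; now {K, L, M, N, P, R, S, T}.
That set has 8 states.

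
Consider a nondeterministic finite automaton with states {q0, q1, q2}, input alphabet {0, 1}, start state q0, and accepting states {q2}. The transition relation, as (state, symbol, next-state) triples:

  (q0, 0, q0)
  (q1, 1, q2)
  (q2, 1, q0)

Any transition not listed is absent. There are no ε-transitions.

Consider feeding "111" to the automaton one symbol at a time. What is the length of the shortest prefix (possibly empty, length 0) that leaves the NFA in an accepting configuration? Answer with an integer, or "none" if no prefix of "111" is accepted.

none

Start in {q0}.
Read '1': q0→∅; now ∅.
The set is empty and remains empty for the remaining 2 symbols.
No reachable set along the way intersects F.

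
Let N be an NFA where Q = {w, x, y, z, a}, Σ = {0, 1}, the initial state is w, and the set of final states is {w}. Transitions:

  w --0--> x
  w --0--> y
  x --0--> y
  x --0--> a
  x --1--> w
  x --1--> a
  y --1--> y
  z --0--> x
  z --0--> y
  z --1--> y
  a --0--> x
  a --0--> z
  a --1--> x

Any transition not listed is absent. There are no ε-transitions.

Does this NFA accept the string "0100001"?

Start in {w}.
Read '0': {w} → {x, y}.
Read '1': {x, y} → {w, y, a}.
Read '0': {w, y, a} → {x, y, z}.
Read '0': {x, y, z} → {x, y, a}.
Read '0': {x, y, a} → {x, y, z, a}.
Read '0': {x, y, z, a} → {x, y, z, a}.
Read '1': {x, y, z, a} → {w, x, y, a}.
The final set {w, x, y, a} contains the accepting state w.

Yes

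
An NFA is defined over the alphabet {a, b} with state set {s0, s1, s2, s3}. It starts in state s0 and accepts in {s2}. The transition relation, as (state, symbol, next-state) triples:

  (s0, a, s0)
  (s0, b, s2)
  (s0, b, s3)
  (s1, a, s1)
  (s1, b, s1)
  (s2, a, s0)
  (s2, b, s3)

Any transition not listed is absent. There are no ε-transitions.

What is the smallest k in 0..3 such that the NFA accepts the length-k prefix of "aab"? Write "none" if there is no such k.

Start in {s0}.
Read 'a': {s0} → {s0}.
Read 'a': {s0} → {s0}.
Read 'b': {s0} → {s2, s3}.
None of the earlier sets intersect F, but {s2, s3} does.

3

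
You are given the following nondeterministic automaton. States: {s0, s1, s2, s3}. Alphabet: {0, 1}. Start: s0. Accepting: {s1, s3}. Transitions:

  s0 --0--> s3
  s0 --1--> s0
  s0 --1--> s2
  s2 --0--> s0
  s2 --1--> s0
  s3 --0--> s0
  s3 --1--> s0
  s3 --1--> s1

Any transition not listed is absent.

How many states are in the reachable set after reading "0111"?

2

Start in {s0}.
Read '0': s0→{s3}; now {s3}.
Read '1': s3→{s0, s1}; now {s0, s1}.
Read '1': s0→{s0, s2}, s1→∅; now {s0, s2}.
Read '1': s0→{s0, s2}, s2→{s0}; now {s0, s2}.
That set has 2 states.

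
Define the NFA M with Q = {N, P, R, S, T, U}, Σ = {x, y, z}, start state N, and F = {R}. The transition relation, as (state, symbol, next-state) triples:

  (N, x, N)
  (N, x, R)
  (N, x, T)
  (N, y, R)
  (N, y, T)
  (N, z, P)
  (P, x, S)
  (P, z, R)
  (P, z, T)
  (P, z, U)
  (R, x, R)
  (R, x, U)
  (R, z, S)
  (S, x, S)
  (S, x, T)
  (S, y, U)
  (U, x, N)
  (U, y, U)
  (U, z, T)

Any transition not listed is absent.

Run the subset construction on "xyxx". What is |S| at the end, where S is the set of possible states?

Start in {N}.
Read 'x': N→{N, R, T}; now {N, R, T}.
Read 'y': N→{R, T}, R→∅, T→∅; now {R, T}.
Read 'x': R→{R, U}, T→∅; now {R, U}.
Read 'x': R→{R, U}, U→{N}; now {N, R, U}.
That set has 3 states.

3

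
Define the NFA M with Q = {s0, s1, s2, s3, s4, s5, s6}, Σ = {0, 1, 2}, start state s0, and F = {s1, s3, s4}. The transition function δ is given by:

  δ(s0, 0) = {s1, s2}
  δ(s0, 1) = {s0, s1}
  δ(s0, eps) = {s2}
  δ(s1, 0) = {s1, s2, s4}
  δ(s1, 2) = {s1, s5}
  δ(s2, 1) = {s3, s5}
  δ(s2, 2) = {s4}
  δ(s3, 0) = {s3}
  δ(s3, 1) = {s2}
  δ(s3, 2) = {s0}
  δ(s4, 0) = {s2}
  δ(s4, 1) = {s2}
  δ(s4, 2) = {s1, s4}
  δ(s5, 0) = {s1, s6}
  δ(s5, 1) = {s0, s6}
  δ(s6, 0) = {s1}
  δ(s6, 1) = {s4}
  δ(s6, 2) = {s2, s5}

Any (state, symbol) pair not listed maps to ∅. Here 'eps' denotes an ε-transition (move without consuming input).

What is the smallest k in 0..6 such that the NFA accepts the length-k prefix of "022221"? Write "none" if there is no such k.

1

Start: ε-closure({s0}) = {s0, s2}.
Read '0': s0→{s1, s2}, s2→∅; now {s1, s2}.
None of the earlier sets intersect F, but {s1, s2} does.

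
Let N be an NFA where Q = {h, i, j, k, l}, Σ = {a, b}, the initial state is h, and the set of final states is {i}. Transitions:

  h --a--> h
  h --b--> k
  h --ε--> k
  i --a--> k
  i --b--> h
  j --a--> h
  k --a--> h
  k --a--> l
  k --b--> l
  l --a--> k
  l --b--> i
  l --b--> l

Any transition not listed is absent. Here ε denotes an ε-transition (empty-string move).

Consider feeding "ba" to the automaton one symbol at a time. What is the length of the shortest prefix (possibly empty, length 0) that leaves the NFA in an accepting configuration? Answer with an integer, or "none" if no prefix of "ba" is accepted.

Start: ε-closure({h}) = {h, k}.
Read 'b': {h, k} → {k, l}.
Read 'a': {k, l} → {h, k, l}.
No reachable set along the way intersects F.

none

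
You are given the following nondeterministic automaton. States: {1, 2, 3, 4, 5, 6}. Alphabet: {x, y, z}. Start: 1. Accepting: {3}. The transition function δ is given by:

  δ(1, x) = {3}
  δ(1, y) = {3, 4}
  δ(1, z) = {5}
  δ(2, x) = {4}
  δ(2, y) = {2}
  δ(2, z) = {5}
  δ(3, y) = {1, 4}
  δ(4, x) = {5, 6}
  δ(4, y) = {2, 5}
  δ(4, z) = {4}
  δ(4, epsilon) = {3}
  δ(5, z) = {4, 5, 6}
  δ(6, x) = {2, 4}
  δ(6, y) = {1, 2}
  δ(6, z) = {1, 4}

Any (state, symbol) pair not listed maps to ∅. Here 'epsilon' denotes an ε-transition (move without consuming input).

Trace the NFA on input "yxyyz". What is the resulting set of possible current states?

{3, 4, 5}

Start in {1}.
Read 'y': 1→{3, 4}; now {3, 4}.
Read 'x': 3→∅, 4→{5, 6}; now {5, 6}.
Read 'y': 5→∅, 6→{1, 2}; now {1, 2}.
Read 'y': 1→{3, 4}, 2→{2}; now {2, 3, 4}.
Read 'z': 2→{5}, 3→∅, 4→{4}; union {4, 5}; ε-closure = {3, 4, 5}.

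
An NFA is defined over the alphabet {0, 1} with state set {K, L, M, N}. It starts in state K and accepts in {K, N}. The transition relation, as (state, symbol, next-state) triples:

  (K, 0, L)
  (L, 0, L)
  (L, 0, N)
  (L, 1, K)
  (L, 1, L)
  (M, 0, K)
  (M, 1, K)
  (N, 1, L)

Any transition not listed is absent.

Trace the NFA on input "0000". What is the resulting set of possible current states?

{L, N}

Start in {K}.
Read '0': {K} → {L}.
Read '0': {L} → {L, N}.
Read '0': {L, N} → {L, N}.
Read '0': {L, N} → {L, N}.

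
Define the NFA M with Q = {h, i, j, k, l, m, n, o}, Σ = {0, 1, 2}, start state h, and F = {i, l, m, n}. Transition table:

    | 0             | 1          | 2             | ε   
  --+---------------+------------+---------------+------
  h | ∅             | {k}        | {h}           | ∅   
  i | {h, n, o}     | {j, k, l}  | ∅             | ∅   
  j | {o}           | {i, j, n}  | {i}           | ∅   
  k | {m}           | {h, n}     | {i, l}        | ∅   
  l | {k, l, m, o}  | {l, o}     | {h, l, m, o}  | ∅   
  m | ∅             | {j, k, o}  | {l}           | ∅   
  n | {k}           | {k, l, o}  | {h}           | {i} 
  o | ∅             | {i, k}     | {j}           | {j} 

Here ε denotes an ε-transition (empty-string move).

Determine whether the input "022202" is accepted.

Start in {h}.
Read '0': h→∅; now ∅.
The set is empty and remains empty for the remaining 5 symbols.
The final set ∅ contains no accepting state.

No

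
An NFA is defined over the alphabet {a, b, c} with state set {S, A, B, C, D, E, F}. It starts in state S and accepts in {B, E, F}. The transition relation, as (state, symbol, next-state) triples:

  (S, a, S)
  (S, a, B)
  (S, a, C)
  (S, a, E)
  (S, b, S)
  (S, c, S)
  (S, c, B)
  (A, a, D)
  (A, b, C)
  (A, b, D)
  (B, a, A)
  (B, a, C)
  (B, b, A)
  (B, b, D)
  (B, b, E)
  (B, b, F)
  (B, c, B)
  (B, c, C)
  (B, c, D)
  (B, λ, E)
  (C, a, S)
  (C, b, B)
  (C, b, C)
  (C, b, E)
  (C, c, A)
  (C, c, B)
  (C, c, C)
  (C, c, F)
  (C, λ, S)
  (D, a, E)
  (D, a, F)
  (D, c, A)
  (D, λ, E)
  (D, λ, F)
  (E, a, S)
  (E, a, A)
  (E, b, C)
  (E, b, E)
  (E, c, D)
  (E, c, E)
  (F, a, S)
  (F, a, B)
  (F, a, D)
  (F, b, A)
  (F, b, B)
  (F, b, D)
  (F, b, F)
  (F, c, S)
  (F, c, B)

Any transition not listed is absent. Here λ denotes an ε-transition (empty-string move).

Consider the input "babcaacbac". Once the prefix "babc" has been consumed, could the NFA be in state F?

Yes

Start in {S}.
Read 'b': S→{S}; now {S}.
Read 'a': S→{S, B, C, E}; now {S, B, C, E}.
Read 'b': S→{S}, B→{A, D, E, F}, C→{B, C, E}, E→{C, E}; now {S, A, B, C, D, E, F}.
Read 'c': S→{S, B}, A→∅, B→{B, C, D}, C→{A, B, C, F}, D→{A}, E→{D, E}, F→{S, B}; now {S, A, B, C, D, E, F}.
State F is in {S, A, B, C, D, E, F}.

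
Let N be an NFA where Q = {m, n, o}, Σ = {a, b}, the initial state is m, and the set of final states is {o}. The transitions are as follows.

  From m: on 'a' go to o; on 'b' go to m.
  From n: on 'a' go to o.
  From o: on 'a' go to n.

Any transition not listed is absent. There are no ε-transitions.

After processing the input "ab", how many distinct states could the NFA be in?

Start in {m}.
Read 'a': {m} → {o}.
Read 'b': {o} → ∅.
That set has 0 states.

0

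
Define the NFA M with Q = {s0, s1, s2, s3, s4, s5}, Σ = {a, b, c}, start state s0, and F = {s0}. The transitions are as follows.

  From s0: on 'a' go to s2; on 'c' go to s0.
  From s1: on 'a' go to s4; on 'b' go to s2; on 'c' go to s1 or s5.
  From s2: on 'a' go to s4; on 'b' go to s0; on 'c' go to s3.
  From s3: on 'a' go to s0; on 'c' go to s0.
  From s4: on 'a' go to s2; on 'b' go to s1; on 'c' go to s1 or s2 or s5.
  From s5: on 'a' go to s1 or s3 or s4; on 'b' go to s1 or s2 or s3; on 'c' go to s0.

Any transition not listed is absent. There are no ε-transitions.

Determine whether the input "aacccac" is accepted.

Yes

Start in {s0}.
Read 'a': s0→{s2}; now {s2}.
Read 'a': s2→{s4}; now {s4}.
Read 'c': s4→{s1, s2, s5}; now {s1, s2, s5}.
Read 'c': s1→{s1, s5}, s2→{s3}, s5→{s0}; now {s0, s1, s3, s5}.
Read 'c': s0→{s0}, s1→{s1, s5}, s3→{s0}, s5→{s0}; now {s0, s1, s5}.
Read 'a': s0→{s2}, s1→{s4}, s5→{s1, s3, s4}; now {s1, s2, s3, s4}.
Read 'c': s1→{s1, s5}, s2→{s3}, s3→{s0}, s4→{s1, s2, s5}; now {s0, s1, s2, s3, s5}.
The final set {s0, s1, s2, s3, s5} contains the accepting state s0.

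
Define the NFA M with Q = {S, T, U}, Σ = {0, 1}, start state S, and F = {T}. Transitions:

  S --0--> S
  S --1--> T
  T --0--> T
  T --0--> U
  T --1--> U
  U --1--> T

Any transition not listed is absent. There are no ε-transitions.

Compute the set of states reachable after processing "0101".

Start in {S}.
Read '0': {S} → {S}.
Read '1': {S} → {T}.
Read '0': {T} → {T, U}.
Read '1': {T, U} → {T, U}.

{T, U}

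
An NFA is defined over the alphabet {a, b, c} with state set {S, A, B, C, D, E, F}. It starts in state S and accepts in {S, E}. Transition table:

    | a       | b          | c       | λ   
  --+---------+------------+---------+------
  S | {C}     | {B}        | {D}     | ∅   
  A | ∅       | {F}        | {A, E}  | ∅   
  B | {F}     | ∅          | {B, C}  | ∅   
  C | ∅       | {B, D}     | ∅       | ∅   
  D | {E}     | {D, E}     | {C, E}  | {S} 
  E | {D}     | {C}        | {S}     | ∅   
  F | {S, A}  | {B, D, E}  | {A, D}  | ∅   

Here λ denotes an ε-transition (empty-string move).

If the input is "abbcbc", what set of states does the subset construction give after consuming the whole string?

Start in {S}.
Read 'a': {S} → {C}.
Read 'b': {C} → {S, B, D}.
Read 'b': {S, B, D} → {S, B, D, E}.
Read 'c': {S, B, D, E} → {S, B, C, D, E}.
Read 'b': {S, B, C, D, E} → {S, B, C, D, E}.
Read 'c': {S, B, C, D, E} → {S, B, C, D, E}.

{S, B, C, D, E}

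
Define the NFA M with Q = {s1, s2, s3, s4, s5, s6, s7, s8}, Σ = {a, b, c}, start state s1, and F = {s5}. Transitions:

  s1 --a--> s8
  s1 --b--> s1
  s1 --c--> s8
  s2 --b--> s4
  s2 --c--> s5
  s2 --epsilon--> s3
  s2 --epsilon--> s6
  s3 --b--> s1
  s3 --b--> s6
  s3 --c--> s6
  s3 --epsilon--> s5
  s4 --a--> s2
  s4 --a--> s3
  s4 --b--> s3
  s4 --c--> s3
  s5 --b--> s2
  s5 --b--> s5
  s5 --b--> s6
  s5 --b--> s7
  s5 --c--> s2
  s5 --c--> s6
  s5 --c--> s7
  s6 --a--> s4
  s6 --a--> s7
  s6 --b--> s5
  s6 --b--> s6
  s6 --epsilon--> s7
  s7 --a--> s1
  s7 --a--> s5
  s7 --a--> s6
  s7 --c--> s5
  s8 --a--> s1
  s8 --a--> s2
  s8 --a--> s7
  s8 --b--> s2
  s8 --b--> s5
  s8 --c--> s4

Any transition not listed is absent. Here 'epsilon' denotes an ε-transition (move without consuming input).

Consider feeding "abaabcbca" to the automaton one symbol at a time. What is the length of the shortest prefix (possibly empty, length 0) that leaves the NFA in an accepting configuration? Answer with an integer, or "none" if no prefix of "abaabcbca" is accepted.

2

Start in {s1}.
Read 'a': s1→{s8}; now {s8}.
Read 'b': s8→{s2, s5}; union {s2, s5}; ε-closure = {s2, s3, s5, s6, s7}.
None of the earlier sets intersect F, but {s2, s3, s5, s6, s7} does.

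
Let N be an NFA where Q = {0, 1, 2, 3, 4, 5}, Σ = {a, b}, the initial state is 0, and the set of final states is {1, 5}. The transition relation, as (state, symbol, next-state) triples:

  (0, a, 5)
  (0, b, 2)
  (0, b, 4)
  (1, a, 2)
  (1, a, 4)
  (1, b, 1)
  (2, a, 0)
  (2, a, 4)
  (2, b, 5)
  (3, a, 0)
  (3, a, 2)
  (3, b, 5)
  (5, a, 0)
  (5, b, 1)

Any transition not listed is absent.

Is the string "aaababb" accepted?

Start in {0}.
Read 'a': 0→{5}; now {5}.
Read 'a': 5→{0}; now {0}.
Read 'a': 0→{5}; now {5}.
Read 'b': 5→{1}; now {1}.
Read 'a': 1→{2, 4}; now {2, 4}.
Read 'b': 2→{5}, 4→∅; now {5}.
Read 'b': 5→{1}; now {1}.
The final set {1} contains the accepting state 1.

Yes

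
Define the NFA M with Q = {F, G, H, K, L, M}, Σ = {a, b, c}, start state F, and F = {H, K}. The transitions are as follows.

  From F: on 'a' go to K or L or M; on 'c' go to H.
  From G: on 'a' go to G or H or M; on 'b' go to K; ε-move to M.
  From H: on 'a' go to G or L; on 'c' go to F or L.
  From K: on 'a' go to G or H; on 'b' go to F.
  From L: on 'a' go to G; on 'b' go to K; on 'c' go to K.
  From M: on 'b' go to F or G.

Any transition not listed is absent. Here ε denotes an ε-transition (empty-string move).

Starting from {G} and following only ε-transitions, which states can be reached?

{G, M}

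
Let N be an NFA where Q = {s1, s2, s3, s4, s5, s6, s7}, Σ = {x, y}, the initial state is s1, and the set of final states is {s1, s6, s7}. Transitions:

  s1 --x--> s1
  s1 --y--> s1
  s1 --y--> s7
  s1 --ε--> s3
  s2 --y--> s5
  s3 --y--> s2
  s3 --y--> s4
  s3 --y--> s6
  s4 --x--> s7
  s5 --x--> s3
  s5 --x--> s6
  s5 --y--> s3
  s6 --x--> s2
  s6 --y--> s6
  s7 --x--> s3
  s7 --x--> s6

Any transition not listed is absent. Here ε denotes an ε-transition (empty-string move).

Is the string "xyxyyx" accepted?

Yes

Start: ε-closure({s1}) = {s1, s3}.
Read 'x': {s1, s3} → {s1, s3}.
Read 'y': {s1, s3} → {s1, s2, s3, s4, s6, s7}.
Read 'x': {s1, s2, s3, s4, s6, s7} → {s1, s2, s3, s6, s7}.
Read 'y': {s1, s2, s3, s6, s7} → {s1, s2, s3, s4, s5, s6, s7}.
Read 'y': {s1, s2, s3, s4, s5, s6, s7} → {s1, s2, s3, s4, s5, s6, s7}.
Read 'x': {s1, s2, s3, s4, s5, s6, s7} → {s1, s2, s3, s6, s7}.
The final set {s1, s2, s3, s6, s7} contains the accepting states s1, s6, s7.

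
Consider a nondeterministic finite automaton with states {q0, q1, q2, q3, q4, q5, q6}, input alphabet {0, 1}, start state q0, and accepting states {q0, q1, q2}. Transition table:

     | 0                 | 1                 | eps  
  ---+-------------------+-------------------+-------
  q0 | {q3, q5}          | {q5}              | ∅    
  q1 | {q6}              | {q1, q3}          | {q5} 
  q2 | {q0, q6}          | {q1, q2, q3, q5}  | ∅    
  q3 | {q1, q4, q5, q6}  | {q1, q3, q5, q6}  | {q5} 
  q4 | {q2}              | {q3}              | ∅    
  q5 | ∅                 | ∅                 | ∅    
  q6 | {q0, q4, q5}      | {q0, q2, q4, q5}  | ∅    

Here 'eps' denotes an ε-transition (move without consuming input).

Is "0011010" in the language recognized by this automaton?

Start in {q0}.
Read '0': {q0} → {q3, q5}.
Read '0': {q3, q5} → {q1, q4, q5, q6}.
Read '1': {q1, q4, q5, q6} → {q0, q1, q2, q3, q4, q5}.
Read '1': {q0, q1, q2, q3, q4, q5} → {q1, q2, q3, q5, q6}.
Read '0': {q1, q2, q3, q5, q6} → {q0, q1, q4, q5, q6}.
Read '1': {q0, q1, q4, q5, q6} → {q0, q1, q2, q3, q4, q5}.
Read '0': {q0, q1, q2, q3, q4, q5} → {q0, q1, q2, q3, q4, q5, q6}.
The final set {q0, q1, q2, q3, q4, q5, q6} contains the accepting states q0, q1, q2.

Yes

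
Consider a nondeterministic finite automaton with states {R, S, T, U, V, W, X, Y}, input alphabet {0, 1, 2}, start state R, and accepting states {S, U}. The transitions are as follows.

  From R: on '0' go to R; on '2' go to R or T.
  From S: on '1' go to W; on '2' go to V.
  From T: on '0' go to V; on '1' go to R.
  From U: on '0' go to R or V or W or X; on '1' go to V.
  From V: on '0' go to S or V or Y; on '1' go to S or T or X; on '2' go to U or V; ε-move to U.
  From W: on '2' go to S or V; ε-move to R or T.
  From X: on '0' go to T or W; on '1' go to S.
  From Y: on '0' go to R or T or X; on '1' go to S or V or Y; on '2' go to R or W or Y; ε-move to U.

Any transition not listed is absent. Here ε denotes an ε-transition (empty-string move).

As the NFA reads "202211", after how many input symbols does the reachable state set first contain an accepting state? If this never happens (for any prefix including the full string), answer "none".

Start in {R}.
Read '2': R→{R, T}; now {R, T}.
Read '0': R→{R}, T→{V}; union {R, V}; ε-closure = {R, U, V}.
None of the earlier sets intersect F, but {R, U, V} does.

2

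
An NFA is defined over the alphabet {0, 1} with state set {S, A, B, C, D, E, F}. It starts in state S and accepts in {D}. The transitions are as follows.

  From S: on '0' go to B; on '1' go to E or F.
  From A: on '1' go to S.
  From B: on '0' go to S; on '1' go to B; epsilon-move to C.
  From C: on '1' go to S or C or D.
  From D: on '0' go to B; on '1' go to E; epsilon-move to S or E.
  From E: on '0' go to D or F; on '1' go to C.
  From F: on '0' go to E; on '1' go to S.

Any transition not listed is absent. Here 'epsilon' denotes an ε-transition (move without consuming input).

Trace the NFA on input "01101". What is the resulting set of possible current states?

{S, B, C, D, E, F}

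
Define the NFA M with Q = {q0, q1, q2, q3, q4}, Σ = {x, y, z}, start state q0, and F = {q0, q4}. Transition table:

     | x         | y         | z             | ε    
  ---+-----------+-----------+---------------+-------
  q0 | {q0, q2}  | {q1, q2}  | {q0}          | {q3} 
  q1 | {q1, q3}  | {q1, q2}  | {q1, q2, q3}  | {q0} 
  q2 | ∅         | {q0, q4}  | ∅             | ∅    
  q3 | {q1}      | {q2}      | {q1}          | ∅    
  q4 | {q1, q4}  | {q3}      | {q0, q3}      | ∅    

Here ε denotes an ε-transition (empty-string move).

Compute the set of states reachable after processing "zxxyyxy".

{q0, q1, q2, q3, q4}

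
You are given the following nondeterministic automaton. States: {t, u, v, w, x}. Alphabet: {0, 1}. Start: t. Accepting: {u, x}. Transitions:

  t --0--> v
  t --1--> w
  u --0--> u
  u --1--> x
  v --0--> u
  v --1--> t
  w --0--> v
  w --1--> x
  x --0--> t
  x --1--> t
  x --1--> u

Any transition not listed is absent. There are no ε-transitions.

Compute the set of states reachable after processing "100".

Start in {t}.
Read '1': t→{w}; now {w}.
Read '0': w→{v}; now {v}.
Read '0': v→{u}; now {u}.

{u}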